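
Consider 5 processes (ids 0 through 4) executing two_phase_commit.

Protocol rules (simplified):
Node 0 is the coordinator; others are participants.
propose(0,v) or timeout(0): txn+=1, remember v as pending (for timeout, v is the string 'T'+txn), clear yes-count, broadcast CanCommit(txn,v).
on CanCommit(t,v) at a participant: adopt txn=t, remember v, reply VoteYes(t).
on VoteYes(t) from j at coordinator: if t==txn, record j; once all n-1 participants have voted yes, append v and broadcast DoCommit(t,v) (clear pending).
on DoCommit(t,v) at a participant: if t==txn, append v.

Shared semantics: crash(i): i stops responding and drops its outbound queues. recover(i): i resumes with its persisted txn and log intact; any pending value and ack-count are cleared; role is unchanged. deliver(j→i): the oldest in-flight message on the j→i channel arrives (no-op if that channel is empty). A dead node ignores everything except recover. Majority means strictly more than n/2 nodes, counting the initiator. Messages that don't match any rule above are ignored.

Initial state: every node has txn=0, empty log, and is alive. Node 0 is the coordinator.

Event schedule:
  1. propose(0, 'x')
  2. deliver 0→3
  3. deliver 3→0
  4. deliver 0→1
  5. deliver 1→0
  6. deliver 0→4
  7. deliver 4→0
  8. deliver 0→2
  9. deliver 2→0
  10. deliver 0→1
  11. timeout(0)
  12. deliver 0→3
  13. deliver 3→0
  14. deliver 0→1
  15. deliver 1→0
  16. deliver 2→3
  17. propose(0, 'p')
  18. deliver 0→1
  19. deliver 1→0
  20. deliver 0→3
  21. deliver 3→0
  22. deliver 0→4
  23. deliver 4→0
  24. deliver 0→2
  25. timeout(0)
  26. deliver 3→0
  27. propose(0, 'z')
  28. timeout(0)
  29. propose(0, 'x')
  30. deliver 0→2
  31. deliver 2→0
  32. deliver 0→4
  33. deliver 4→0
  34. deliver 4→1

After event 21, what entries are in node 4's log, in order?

1. propose(0,'x'):  <0:coor t1 ->
2. deliver 0→3:  <3:part t1 ->
3. deliver 3→0:  nop
4. deliver 0→1:  <1:part t1 ->
5. deliver 1→0:  nop
6. deliver 0→4:  <4:part t1 ->
7. deliver 4→0:  nop
8. deliver 0→2:  <2:part t1 ->
9. deliver 2→0:  <0:coor t1 x>
10. deliver 0→1:  <1:part t1 x>
11. timeout(0):  <0:coor t2 x>
12. deliver 0→3:  <3:part t1 x>
13. deliver 3→0:  nop
14. deliver 0→1:  <1:part t2 x>
15. deliver 1→0:  nop
16. deliver 2→3:  nop
17. propose(0,'p'):  <0:coor t3 x>
18. deliver 0→1:  <1:part t3 x>
19. deliver 1→0:  nop
20. deliver 0→3:  <3:part t2 x>
21. deliver 3→0:  nop

empty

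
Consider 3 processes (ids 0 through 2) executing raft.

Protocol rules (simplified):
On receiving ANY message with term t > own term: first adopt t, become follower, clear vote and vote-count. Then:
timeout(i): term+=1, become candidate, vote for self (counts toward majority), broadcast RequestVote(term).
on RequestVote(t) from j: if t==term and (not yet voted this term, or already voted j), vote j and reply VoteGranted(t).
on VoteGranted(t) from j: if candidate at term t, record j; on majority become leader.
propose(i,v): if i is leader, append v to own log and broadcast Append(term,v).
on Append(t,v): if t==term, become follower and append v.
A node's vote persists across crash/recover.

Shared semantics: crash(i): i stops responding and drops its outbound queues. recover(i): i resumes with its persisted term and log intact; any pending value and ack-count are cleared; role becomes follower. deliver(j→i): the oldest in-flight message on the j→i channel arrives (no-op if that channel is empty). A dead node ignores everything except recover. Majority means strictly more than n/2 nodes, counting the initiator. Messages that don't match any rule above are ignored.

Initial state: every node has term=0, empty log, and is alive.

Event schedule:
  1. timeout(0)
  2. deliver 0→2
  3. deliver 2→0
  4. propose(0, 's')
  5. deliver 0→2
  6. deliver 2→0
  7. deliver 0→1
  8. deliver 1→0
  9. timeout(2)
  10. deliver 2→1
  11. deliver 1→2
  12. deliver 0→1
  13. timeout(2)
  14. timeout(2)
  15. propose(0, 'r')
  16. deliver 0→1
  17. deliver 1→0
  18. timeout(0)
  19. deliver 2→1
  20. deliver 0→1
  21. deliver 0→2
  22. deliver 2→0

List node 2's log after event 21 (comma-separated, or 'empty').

s

step 1 timeout(0): 0={cand,t=1,log=-}
step 2 deliver 0→2: 2={foll,t=1,log=-}
step 3 deliver 2→0: 0={lead,t=1,log=-}
step 4 propose(0,'s'): 0={lead,t=1,log=s}
step 5 deliver 0→2: 2={foll,t=1,log=s}
step 6 deliver 2→0: —
step 7 deliver 0→1: 1={foll,t=1,log=-}
step 8 deliver 1→0: —
step 9 timeout(2): 2={cand,t=2,log=s}
step 10 deliver 2→1: 1={foll,t=2,log=-}
step 11 deliver 1→2: 2={lead,t=2,log=s}
step 12 deliver 0→1: —
step 13 timeout(2): 2={cand,t=3,log=s}
step 14 timeout(2): 2={cand,t=4,log=s}
step 15 propose(0,'r'): 0={lead,t=1,log=s,r}
step 16 deliver 0→1: —
step 17 deliver 1→0: —
step 18 timeout(0): 0={cand,t=2,log=s,r}
step 19 deliver 2→1: 1={foll,t=3,log=-}
step 20 deliver 0→1: —
step 21 deliver 0→2: —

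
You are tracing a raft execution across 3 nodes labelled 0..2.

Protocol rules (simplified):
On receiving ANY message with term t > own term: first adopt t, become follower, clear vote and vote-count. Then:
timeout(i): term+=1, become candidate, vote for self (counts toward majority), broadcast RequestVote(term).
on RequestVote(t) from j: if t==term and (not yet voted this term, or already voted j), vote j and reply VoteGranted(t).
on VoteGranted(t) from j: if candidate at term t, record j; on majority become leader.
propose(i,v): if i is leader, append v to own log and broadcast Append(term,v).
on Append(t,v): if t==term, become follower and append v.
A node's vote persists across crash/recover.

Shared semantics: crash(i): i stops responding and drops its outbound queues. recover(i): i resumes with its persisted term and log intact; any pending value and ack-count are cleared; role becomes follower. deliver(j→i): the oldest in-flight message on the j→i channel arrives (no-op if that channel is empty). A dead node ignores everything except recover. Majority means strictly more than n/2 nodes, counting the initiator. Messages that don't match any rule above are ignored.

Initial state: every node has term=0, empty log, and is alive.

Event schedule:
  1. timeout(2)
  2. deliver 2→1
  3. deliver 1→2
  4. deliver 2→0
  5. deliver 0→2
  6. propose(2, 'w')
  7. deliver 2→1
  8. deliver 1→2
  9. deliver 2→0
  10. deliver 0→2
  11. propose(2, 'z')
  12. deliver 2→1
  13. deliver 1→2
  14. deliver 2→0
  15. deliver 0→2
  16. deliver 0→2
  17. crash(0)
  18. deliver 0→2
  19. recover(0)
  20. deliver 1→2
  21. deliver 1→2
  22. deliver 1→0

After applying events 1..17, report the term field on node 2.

1. timeout(2):  <2:cand t1 ->
2. deliver 2→1:  <1:foll t1 ->
3. deliver 1→2:  <2:lead t1 ->
4. deliver 2→0:  <0:foll t1 ->
5. deliver 0→2:  nop
6. propose(2,'w'):  <2:lead t1 w>
7. deliver 2→1:  <1:foll t1 w>
8. deliver 1→2:  nop
9. deliver 2→0:  <0:foll t1 w>
10. deliver 0→2:  nop
11. propose(2,'z'):  <2:lead t1 w,z>
12. deliver 2→1:  <1:foll t1 w,z>
13. deliver 1→2:  nop
14. deliver 2→0:  <0:foll t1 w,z>
15. deliver 0→2:  nop
16. deliver 0→2:  nop
17. crash(0):  <0:✗foll t1 w,z>

1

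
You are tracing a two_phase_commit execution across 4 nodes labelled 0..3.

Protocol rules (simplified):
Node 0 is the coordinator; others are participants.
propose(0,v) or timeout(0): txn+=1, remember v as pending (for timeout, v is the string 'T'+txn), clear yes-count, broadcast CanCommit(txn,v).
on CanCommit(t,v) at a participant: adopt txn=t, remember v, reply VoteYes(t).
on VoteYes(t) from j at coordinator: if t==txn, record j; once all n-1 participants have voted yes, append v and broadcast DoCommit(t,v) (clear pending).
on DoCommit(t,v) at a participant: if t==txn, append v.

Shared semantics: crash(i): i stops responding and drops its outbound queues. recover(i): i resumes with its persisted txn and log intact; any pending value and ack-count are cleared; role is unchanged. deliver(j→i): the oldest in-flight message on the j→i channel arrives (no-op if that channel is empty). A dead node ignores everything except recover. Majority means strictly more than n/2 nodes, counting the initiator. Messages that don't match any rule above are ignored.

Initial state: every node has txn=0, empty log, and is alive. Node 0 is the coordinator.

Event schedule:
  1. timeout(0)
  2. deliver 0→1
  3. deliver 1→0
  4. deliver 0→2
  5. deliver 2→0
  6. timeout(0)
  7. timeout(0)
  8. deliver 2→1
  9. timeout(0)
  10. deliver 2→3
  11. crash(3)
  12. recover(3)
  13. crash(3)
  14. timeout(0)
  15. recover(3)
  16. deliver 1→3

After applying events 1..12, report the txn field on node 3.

0

after 1 — timeout(0): n0:coor/t1/[-]
after 2 — deliver 0→1: n1:part/t1/[-]
after 3 — deliver 1→0: ·
after 4 — deliver 0→2: n2:part/t1/[-]
after 5 — deliver 2→0: ·
after 6 — timeout(0): n0:coor/t2/[-]
after 7 — timeout(0): n0:coor/t3/[-]
after 8 — deliver 2→1: ·
after 9 — timeout(0): n0:coor/t4/[-]
after 10 — deliver 2→3: ·
after 11 — crash(3): n3:✗part/t0/[-]
after 12 — recover(3): n3:part/t0/[-]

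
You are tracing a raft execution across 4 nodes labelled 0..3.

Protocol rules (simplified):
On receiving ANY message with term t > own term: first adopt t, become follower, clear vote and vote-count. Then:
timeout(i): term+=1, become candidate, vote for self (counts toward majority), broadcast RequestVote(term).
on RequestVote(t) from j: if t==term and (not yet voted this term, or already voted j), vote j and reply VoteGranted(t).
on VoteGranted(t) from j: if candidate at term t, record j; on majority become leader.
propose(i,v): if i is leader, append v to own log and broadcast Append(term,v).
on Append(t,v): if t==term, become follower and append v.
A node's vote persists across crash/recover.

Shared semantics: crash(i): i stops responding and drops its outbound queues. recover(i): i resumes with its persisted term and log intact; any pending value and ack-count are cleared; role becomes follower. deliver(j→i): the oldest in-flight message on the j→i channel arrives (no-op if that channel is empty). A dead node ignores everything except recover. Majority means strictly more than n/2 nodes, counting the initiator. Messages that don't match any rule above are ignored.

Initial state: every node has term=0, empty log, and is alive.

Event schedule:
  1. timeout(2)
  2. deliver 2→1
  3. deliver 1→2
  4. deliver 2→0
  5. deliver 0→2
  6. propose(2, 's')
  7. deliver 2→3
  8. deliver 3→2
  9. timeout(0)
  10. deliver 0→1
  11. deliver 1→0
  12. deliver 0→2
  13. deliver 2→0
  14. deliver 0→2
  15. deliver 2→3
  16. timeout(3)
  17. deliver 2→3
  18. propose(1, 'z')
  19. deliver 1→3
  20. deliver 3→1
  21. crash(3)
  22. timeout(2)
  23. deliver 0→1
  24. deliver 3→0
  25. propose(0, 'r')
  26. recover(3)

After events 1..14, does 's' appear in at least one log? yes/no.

[1] timeout(2) → N2(cand t1 [-])
[2] deliver 2→1 → N1(foll t1 [-])
[3] deliver 1→2 → ∅
[4] deliver 2→0 → N0(foll t1 [-])
[5] deliver 0→2 → N2(lead t1 [-])
[6] propose(2,'s') → N2(lead t1 [s])
[7] deliver 2→3 → N3(foll t1 [-])
[8] deliver 3→2 → ∅
[9] timeout(0) → N0(cand t2 [-])
[10] deliver 0→1 → N1(foll t2 [-])
[11] deliver 1→0 → ∅
[12] deliver 0→2 → N2(foll t2 [s])
[13] deliver 2→0 → ∅
[14] deliver 0→2 → ∅

yes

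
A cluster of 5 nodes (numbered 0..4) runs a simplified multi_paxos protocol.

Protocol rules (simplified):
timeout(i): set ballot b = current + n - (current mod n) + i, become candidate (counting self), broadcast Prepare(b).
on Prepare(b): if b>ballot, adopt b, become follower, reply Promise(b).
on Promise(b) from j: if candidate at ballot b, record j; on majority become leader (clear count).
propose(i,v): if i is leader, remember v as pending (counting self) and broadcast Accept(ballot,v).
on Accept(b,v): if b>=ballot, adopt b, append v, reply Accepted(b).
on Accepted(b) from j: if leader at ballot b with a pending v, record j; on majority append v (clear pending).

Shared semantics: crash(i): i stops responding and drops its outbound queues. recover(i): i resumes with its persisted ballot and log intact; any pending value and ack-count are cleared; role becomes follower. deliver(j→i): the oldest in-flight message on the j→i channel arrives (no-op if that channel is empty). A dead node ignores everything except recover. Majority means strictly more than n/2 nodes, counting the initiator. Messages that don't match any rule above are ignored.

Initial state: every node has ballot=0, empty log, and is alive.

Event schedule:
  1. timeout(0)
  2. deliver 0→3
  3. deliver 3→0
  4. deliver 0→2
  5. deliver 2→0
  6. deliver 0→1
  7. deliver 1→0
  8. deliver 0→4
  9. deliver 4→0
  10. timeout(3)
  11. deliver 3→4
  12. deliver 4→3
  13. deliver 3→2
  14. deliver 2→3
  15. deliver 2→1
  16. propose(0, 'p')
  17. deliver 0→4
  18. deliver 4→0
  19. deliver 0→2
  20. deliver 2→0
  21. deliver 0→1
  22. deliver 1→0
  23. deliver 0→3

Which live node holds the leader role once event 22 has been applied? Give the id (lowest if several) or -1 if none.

1. timeout(0):  <0:cand b5 ->
2. deliver 0→3:  <3:foll b5 ->
3. deliver 3→0:  nop
4. deliver 0→2:  <2:foll b5 ->
5. deliver 2→0:  <0:lead b5 ->
6. deliver 0→1:  <1:foll b5 ->
7. deliver 1→0:  nop
8. deliver 0→4:  <4:foll b5 ->
9. deliver 4→0:  nop
10. timeout(3):  <3:cand b13 ->
11. deliver 3→4:  <4:foll b13 ->
12. deliver 4→3:  nop
13. deliver 3→2:  <2:foll b13 ->
14. deliver 2→3:  <3:lead b13 ->
15. deliver 2→1:  nop
16. propose(0,'p'):  nop
17. deliver 0→4:  nop
18. deliver 4→0:  nop
19. deliver 0→2:  nop
20. deliver 2→0:  nop
21. deliver 0→1:  <1:foll b5 p>
22. deliver 1→0:  nop

0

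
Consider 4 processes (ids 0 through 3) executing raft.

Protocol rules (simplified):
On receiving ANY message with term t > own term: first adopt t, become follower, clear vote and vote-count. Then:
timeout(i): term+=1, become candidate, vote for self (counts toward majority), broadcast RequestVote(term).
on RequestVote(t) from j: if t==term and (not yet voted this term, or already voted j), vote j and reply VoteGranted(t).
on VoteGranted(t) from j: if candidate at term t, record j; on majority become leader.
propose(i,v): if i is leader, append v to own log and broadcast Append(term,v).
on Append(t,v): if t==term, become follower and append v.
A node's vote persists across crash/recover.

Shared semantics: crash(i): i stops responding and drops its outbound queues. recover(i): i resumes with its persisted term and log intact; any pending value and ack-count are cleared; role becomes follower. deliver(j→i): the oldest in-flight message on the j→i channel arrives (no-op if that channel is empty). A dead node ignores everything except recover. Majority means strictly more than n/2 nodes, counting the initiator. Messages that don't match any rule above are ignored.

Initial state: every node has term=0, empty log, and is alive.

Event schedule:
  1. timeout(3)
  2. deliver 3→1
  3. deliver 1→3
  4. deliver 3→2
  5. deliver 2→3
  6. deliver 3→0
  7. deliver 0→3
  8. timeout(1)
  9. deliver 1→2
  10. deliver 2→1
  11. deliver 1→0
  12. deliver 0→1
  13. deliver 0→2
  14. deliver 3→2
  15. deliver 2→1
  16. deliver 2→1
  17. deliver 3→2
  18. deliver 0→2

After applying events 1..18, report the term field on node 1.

2

1. timeout(3):  <3:cand t1 ->
2. deliver 3→1:  <1:foll t1 ->
3. deliver 1→3:  nop
4. deliver 3→2:  <2:foll t1 ->
5. deliver 2→3:  <3:lead t1 ->
6. deliver 3→0:  <0:foll t1 ->
7. deliver 0→3:  nop
8. timeout(1):  <1:cand t2 ->
9. deliver 1→2:  <2:foll t2 ->
10. deliver 2→1:  nop
11. deliver 1→0:  <0:foll t2 ->
12. deliver 0→1:  <1:lead t2 ->
13. deliver 0→2:  nop
14. deliver 3→2:  nop
15. deliver 2→1:  nop
16. deliver 2→1:  nop
17. deliver 3→2:  nop
18. deliver 0→2:  nop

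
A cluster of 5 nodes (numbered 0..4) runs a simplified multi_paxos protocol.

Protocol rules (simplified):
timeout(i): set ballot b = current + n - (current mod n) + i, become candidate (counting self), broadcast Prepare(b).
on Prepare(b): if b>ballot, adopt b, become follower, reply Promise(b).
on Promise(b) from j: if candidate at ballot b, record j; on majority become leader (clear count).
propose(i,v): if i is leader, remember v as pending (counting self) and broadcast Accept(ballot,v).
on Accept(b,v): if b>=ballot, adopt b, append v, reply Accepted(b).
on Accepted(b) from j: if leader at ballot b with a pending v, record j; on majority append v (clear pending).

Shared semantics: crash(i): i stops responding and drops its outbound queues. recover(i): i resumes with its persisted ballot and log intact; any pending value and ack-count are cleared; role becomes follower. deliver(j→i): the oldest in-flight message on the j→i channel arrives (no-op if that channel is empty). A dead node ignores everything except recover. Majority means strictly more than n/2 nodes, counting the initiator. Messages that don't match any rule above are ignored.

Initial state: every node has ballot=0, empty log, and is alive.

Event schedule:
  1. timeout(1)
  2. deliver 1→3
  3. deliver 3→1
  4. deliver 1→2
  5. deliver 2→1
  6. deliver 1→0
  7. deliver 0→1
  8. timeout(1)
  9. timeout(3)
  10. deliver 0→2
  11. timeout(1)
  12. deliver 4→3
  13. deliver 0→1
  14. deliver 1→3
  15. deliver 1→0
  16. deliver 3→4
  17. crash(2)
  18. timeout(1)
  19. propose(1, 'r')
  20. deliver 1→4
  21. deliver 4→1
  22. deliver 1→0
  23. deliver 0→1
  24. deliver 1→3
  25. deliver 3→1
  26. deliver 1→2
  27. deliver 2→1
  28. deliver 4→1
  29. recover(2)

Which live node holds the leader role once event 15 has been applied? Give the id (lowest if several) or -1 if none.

-1

1. timeout(1):  <1:cand b6 ->
2. deliver 1→3:  <3:foll b6 ->
3. deliver 3→1:  nop
4. deliver 1→2:  <2:foll b6 ->
5. deliver 2→1:  <1:lead b6 ->
6. deliver 1→0:  <0:foll b6 ->
7. deliver 0→1:  nop
8. timeout(1):  <1:cand b11 ->
9. timeout(3):  <3:cand b13 ->
10. deliver 0→2:  nop
11. timeout(1):  <1:cand b16 ->
12. deliver 4→3:  nop
13. deliver 0→1:  nop
14. deliver 1→3:  nop
15. deliver 1→0:  <0:foll b11 ->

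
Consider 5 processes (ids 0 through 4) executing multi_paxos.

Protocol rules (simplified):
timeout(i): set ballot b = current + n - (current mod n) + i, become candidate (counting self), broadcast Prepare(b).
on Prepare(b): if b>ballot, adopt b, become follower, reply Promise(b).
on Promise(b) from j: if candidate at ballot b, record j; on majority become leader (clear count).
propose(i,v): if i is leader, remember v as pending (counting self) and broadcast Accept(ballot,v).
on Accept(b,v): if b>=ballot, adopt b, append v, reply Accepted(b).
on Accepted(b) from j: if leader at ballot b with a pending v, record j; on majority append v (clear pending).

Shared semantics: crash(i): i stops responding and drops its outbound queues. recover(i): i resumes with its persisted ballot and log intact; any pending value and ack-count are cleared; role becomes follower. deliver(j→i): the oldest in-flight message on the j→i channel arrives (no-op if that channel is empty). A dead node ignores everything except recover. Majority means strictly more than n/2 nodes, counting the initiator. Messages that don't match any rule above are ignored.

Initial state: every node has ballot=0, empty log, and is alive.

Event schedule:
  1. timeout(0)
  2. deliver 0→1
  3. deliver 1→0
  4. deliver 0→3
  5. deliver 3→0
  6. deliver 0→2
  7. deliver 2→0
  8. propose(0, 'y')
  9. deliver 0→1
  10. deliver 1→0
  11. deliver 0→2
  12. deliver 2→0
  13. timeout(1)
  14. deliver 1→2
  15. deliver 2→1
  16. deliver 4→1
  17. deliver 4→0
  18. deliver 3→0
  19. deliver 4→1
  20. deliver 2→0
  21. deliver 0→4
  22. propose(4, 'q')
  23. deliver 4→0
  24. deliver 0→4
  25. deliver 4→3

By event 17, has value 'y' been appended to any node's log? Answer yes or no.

1. timeout(0):  <0:cand b5 ->
2. deliver 0→1:  <1:foll b5 ->
3. deliver 1→0:  nop
4. deliver 0→3:  <3:foll b5 ->
5. deliver 3→0:  <0:lead b5 ->
6. deliver 0→2:  <2:foll b5 ->
7. deliver 2→0:  nop
8. propose(0,'y'):  nop
9. deliver 0→1:  <1:foll b5 y>
10. deliver 1→0:  nop
11. deliver 0→2:  <2:foll b5 y>
12. deliver 2→0:  <0:lead b5 y>
13. timeout(1):  <1:cand b11 y>
14. deliver 1→2:  <2:foll b11 y>
15. deliver 2→1:  nop
16. deliver 4→1:  nop
17. deliver 4→0:  nop

yes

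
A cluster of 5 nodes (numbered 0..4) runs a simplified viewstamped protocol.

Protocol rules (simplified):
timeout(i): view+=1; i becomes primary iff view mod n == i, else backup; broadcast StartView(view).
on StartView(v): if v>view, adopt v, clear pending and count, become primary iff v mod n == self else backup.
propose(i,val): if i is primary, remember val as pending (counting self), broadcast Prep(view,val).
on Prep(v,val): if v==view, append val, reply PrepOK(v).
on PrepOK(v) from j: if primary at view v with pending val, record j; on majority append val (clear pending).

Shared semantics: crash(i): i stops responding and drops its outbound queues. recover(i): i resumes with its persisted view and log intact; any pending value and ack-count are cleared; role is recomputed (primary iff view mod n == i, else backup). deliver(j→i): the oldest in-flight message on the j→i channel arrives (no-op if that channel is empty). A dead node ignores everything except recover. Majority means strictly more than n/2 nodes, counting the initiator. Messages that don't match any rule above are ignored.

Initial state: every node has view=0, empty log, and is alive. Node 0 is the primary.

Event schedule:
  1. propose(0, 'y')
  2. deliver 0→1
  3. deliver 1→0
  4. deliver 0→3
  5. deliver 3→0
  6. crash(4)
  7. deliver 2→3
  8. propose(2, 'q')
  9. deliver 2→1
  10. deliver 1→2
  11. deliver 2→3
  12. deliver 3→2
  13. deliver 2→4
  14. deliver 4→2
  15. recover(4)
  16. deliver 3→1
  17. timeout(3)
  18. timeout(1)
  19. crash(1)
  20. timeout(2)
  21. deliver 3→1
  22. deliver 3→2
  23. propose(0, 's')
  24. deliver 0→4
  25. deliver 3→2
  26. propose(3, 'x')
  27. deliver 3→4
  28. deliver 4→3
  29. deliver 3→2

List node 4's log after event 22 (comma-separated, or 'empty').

empty

[1] propose(0,'y') → ∅
[2] deliver 0→1 → N1(back v0 [y])
[3] deliver 1→0 → ∅
[4] deliver 0→3 → N3(back v0 [y])
[5] deliver 3→0 → N0(prim v0 [y])
[6] crash(4) → N4(✗back v0 [-])
[7] deliver 2→3 → ∅
[8] propose(2,'q') → ∅
[9] deliver 2→1 → ∅
[10] deliver 1→2 → ∅
[11] deliver 2→3 → ∅
[12] deliver 3→2 → ∅
[13] deliver 2→4 → ∅
[14] deliver 4→2 → ∅
[15] recover(4) → N4(back v0 [-])
[16] deliver 3→1 → ∅
[17] timeout(3) → N3(back v1 [y])
[18] timeout(1) → N1(prim v1 [y])
[19] crash(1) → N1(✗prim v1 [y])
[20] timeout(2) → N2(back v1 [-])
[21] deliver 3→1 → ∅
[22] deliver 3→2 → ∅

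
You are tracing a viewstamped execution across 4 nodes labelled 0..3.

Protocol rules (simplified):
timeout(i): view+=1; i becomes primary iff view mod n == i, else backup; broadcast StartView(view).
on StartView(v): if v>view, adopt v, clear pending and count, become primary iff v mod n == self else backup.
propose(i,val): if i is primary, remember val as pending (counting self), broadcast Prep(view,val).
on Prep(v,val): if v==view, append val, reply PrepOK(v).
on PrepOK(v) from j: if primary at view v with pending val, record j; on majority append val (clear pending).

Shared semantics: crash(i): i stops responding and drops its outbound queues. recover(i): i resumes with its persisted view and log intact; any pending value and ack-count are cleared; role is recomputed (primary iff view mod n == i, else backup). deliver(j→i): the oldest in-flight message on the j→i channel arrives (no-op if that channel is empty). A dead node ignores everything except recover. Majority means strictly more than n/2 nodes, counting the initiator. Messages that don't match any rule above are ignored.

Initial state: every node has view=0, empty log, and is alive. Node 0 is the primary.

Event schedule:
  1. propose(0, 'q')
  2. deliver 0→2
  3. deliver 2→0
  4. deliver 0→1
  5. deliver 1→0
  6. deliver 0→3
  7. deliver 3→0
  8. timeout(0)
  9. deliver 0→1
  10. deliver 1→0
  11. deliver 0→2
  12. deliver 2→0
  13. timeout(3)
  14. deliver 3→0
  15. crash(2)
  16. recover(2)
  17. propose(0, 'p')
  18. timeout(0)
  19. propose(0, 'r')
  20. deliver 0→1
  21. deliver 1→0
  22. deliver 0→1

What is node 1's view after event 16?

step 1 propose(0,'q'): —
step 2 deliver 0→2: 2={back,v=0,log=q}
step 3 deliver 2→0: —
step 4 deliver 0→1: 1={back,v=0,log=q}
step 5 deliver 1→0: 0={prim,v=0,log=q}
step 6 deliver 0→3: 3={back,v=0,log=q}
step 7 deliver 3→0: —
step 8 timeout(0): 0={back,v=1,log=q}
step 9 deliver 0→1: 1={prim,v=1,log=q}
step 10 deliver 1→0: —
step 11 deliver 0→2: 2={back,v=1,log=q}
step 12 deliver 2→0: —
step 13 timeout(3): 3={back,v=1,log=q}
step 14 deliver 3→0: —
step 15 crash(2): 2={✗back,v=1,log=q}
step 16 recover(2): 2={back,v=1,log=q}

1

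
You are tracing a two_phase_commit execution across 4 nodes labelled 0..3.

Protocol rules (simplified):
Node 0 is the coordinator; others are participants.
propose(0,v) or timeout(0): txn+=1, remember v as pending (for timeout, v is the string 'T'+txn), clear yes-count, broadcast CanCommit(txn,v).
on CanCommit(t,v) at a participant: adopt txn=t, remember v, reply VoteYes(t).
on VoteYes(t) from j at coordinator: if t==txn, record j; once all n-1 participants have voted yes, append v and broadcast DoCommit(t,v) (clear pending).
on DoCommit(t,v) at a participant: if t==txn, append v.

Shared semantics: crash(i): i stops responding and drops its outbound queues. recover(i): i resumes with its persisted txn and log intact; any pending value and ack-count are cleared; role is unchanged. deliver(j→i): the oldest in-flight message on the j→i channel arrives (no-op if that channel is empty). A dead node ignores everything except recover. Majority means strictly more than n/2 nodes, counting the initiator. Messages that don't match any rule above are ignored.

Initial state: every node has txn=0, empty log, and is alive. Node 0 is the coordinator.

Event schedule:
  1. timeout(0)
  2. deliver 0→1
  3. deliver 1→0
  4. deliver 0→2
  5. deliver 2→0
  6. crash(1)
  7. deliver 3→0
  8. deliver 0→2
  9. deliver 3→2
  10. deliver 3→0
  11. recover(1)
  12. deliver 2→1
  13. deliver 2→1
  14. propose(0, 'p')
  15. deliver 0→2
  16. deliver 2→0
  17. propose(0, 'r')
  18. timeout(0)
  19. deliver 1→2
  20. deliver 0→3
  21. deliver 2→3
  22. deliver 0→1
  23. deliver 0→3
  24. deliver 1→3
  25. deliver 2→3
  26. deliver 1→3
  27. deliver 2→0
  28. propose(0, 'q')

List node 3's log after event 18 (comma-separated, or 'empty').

empty

e1 timeout(0): 0[coor,t=1,-]
e2 deliver 0→1: 1[part,t=1,-]
e3 deliver 1→0: ·
e4 deliver 0→2: 2[part,t=1,-]
e5 deliver 2→0: ·
e6 crash(1): 1[✗part,t=1,-]
e7 deliver 3→0: ·
e8 deliver 0→2: ·
e9 deliver 3→2: ·
e10 deliver 3→0: ·
e11 recover(1): 1[part,t=1,-]
e12 deliver 2→1: ·
e13 deliver 2→1: ·
e14 propose(0,'p'): 0[coor,t=2,-]
e15 deliver 0→2: 2[part,t=2,-]
e16 deliver 2→0: ·
e17 propose(0,'r'): 0[coor,t=3,-]
e18 timeout(0): 0[coor,t=4,-]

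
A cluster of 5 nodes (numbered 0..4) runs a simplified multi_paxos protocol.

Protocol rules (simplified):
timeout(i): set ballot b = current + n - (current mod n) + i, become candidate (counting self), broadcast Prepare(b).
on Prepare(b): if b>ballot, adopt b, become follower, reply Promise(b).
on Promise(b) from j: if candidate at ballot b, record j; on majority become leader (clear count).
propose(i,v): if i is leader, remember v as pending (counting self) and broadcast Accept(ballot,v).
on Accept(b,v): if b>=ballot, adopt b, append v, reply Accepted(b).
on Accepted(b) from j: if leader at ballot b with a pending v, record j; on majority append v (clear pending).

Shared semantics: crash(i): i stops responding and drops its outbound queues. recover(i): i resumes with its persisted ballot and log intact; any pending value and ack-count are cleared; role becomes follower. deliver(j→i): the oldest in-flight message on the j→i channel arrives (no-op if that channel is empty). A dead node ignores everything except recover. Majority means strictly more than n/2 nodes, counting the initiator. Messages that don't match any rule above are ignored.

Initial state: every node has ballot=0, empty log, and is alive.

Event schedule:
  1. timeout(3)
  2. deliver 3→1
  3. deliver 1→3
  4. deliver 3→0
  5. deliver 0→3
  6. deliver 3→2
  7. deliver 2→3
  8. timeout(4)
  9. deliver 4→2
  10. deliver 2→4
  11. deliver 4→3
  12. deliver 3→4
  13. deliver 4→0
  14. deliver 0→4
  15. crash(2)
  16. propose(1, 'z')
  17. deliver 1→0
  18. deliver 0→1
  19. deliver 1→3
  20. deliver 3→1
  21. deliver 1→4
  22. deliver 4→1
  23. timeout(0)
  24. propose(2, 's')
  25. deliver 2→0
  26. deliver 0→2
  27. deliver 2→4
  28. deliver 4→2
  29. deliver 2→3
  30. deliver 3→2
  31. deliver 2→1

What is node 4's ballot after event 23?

9

1. timeout(3):  <3:cand b8 ->
2. deliver 3→1:  <1:foll b8 ->
3. deliver 1→3:  nop
4. deliver 3→0:  <0:foll b8 ->
5. deliver 0→3:  <3:lead b8 ->
6. deliver 3→2:  <2:foll b8 ->
7. deliver 2→3:  nop
8. timeout(4):  <4:cand b9 ->
9. deliver 4→2:  <2:foll b9 ->
10. deliver 2→4:  nop
11. deliver 4→3:  <3:foll b9 ->
12. deliver 3→4:  nop
13. deliver 4→0:  <0:foll b9 ->
14. deliver 0→4:  <4:lead b9 ->
15. crash(2):  <2:✗foll b9 ->
16. propose(1,'z'):  nop
17. deliver 1→0:  nop
18. deliver 0→1:  nop
19. deliver 1→3:  nop
20. deliver 3→1:  nop
21. deliver 1→4:  nop
22. deliver 4→1:  <1:foll b9 ->
23. timeout(0):  <0:cand b10 ->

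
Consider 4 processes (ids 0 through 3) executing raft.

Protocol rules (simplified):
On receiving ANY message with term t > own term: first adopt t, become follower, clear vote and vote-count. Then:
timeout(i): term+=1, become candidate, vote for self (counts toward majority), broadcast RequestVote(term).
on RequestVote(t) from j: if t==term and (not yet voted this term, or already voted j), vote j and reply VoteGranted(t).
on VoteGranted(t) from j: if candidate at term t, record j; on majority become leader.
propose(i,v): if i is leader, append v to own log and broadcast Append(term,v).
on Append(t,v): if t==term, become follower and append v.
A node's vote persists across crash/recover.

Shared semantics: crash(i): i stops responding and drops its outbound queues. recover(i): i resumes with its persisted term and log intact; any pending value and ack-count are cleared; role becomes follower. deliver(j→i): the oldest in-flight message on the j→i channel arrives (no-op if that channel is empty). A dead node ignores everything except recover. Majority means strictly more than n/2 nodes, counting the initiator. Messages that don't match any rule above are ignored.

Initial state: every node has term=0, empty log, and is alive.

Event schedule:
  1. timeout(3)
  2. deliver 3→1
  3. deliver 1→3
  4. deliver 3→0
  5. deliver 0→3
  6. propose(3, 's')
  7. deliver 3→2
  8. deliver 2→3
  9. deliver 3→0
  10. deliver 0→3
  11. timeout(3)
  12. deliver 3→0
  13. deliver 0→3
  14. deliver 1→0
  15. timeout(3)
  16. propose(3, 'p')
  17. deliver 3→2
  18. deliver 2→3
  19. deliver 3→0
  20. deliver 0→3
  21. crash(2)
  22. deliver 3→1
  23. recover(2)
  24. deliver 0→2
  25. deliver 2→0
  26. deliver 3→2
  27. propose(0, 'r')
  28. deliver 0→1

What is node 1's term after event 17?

1

after 1 — timeout(3): n3:cand/t1/[-]
after 2 — deliver 3→1: n1:foll/t1/[-]
after 3 — deliver 1→3: ·
after 4 — deliver 3→0: n0:foll/t1/[-]
after 5 — deliver 0→3: n3:lead/t1/[-]
after 6 — propose(3,'s'): n3:lead/t1/[s]
after 7 — deliver 3→2: n2:foll/t1/[-]
after 8 — deliver 2→3: ·
after 9 — deliver 3→0: n0:foll/t1/[s]
after 10 — deliver 0→3: ·
after 11 — timeout(3): n3:cand/t2/[s]
after 12 — deliver 3→0: n0:foll/t2/[s]
after 13 — deliver 0→3: ·
after 14 — deliver 1→0: ·
after 15 — timeout(3): n3:cand/t3/[s]
after 16 — propose(3,'p'): ·
after 17 — deliver 3→2: n2:foll/t1/[s]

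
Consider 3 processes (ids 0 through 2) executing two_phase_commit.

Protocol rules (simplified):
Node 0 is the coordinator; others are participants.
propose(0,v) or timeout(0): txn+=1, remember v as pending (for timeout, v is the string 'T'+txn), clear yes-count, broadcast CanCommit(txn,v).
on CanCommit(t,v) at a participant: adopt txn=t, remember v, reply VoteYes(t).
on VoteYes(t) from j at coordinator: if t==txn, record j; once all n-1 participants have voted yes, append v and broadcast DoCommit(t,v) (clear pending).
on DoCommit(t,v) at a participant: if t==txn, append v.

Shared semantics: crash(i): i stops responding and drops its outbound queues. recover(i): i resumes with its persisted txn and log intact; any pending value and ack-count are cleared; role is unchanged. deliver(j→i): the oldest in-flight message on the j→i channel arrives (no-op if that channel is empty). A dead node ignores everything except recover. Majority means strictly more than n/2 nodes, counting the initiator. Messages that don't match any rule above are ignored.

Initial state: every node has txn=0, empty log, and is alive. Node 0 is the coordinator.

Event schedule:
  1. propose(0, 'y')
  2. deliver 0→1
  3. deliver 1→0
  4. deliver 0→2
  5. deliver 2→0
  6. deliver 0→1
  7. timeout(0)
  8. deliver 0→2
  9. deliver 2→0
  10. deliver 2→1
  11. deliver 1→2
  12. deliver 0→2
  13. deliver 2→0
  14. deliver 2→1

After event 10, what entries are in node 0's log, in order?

y

step 1 propose(0,'y'): 0={coor,t=1,log=-}
step 2 deliver 0→1: 1={part,t=1,log=-}
step 3 deliver 1→0: —
step 4 deliver 0→2: 2={part,t=1,log=-}
step 5 deliver 2→0: 0={coor,t=1,log=y}
step 6 deliver 0→1: 1={part,t=1,log=y}
step 7 timeout(0): 0={coor,t=2,log=y}
step 8 deliver 0→2: 2={part,t=1,log=y}
step 9 deliver 2→0: —
step 10 deliver 2→1: —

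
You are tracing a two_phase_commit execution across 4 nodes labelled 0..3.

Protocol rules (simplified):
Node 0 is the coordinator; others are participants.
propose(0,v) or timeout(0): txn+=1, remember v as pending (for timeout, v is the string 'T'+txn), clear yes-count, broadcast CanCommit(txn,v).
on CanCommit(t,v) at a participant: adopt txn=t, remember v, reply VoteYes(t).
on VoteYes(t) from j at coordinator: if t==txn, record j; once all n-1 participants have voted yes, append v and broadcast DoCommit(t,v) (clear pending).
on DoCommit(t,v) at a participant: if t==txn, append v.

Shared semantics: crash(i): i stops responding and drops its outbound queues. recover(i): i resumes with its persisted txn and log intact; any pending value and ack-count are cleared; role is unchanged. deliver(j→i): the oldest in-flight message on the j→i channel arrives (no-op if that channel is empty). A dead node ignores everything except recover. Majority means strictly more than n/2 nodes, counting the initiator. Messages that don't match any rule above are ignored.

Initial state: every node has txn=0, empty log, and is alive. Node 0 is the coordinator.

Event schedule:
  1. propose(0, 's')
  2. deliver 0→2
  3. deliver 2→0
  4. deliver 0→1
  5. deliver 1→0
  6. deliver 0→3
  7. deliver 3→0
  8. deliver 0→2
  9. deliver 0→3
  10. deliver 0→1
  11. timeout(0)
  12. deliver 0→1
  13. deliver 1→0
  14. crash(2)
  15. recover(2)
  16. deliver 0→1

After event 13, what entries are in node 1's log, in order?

s

[1] propose(0,'s') → N0(coor t1 [-])
[2] deliver 0→2 → N2(part t1 [-])
[3] deliver 2→0 → ∅
[4] deliver 0→1 → N1(part t1 [-])
[5] deliver 1→0 → ∅
[6] deliver 0→3 → N3(part t1 [-])
[7] deliver 3→0 → N0(coor t1 [s])
[8] deliver 0→2 → N2(part t1 [s])
[9] deliver 0→3 → N3(part t1 [s])
[10] deliver 0→1 → N1(part t1 [s])
[11] timeout(0) → N0(coor t2 [s])
[12] deliver 0→1 → N1(part t2 [s])
[13] deliver 1→0 → ∅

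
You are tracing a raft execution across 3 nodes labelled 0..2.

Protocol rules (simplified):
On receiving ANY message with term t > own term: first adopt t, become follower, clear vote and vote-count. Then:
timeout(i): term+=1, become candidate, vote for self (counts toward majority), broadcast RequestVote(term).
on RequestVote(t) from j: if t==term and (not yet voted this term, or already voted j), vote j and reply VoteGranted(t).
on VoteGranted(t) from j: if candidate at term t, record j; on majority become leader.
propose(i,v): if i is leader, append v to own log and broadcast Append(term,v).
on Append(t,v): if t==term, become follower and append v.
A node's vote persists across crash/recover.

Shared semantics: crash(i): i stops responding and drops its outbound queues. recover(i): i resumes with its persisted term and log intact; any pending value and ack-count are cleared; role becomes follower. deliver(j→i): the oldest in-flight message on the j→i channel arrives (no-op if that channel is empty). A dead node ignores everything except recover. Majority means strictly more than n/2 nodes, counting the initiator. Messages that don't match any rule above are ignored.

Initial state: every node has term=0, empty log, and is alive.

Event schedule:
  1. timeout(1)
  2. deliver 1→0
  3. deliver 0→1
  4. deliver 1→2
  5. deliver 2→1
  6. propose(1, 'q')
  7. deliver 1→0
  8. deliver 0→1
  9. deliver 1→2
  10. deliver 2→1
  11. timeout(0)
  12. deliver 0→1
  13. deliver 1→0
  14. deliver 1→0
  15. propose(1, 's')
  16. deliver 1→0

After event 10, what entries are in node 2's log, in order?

1. timeout(1):  <1:cand t1 ->
2. deliver 1→0:  <0:foll t1 ->
3. deliver 0→1:  <1:lead t1 ->
4. deliver 1→2:  <2:foll t1 ->
5. deliver 2→1:  nop
6. propose(1,'q'):  <1:lead t1 q>
7. deliver 1→0:  <0:foll t1 q>
8. deliver 0→1:  nop
9. deliver 1→2:  <2:foll t1 q>
10. deliver 2→1:  nop

q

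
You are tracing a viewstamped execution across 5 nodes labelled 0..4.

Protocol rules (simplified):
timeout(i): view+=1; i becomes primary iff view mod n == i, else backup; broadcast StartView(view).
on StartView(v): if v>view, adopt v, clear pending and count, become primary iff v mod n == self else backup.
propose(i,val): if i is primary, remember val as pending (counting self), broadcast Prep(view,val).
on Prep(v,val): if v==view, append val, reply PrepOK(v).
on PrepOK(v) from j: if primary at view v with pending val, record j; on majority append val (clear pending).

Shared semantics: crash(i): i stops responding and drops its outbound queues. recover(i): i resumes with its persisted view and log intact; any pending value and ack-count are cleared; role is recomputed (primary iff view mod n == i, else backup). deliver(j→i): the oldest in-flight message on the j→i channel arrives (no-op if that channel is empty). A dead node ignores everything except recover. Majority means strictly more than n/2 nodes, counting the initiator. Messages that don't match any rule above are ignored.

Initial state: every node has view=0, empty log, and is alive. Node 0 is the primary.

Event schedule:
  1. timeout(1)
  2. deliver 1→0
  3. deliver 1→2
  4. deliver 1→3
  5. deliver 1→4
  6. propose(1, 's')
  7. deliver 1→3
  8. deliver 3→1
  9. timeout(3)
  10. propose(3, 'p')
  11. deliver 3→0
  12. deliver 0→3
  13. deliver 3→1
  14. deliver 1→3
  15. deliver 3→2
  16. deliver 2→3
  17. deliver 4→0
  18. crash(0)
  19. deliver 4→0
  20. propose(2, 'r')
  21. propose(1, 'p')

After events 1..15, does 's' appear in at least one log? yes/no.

yes

step 1 timeout(1): 1={prim,v=1,log=-}
step 2 deliver 1→0: 0={back,v=1,log=-}
step 3 deliver 1→2: 2={back,v=1,log=-}
step 4 deliver 1→3: 3={back,v=1,log=-}
step 5 deliver 1→4: 4={back,v=1,log=-}
step 6 propose(1,'s'): —
step 7 deliver 1→3: 3={back,v=1,log=s}
step 8 deliver 3→1: —
step 9 timeout(3): 3={back,v=2,log=s}
step 10 propose(3,'p'): —
step 11 deliver 3→0: 0={back,v=2,log=-}
step 12 deliver 0→3: —
step 13 deliver 3→1: 1={back,v=2,log=-}
step 14 deliver 1→3: —
step 15 deliver 3→2: 2={prim,v=2,log=-}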